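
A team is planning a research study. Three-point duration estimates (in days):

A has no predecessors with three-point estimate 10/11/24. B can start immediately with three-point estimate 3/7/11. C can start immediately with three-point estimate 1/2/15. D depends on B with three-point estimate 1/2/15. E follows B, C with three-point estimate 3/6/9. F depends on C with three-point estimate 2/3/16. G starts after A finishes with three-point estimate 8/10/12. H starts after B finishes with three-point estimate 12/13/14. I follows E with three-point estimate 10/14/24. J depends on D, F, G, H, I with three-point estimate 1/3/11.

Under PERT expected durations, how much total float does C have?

3 days

te_A = (10 + 4·11 + 24)/6 = 78/6 = 13
te_B = (3 + 4·7 + 11)/6 = 42/6 = 7
te_C = (1 + 4·2 + 15)/6 = 24/6 = 4
te_D = (1 + 4·2 + 15)/6 = 24/6 = 4
te_E = (3 + 4·6 + 9)/6 = 36/6 = 6
te_F = (2 + 4·3 + 16)/6 = 30/6 = 5
te_G = (8 + 4·10 + 12)/6 = 60/6 = 10
te_H = (12 + 4·13 + 14)/6 = 78/6 = 13
te_I = (10 + 4·14 + 24)/6 = 90/6 = 15
te_J = (1 + 4·3 + 11)/6 = 24/6 = 4

Forward pass:
ES_A = 0; EF_A = 13
ES_B = 0; EF_B = 7
ES_C = 0; EF_C = 4
ES_D = 7; EF_D = 7+4 = 11
ES_E = max(EF_B=7, EF_C=4) = 7; EF_E = 7+6 = 13
ES_F = 4; EF_F = 4+5 = 9
ES_G = 13; EF_G = 13+10 = 23
ES_H = 7; EF_H = 7+13 = 20
ES_I = 13; EF_I = 13+15 = 28
ES_J = max(EF_D=11, EF_F=9, EF_G=23, EF_H=20, EF_I=28) = 28; EF_J = 28+4 = 32
Expected project duration μ = 32 days. Critical path: B → E → I → J.

Backward pass:
LF_J = 32; LS_J = 32−4 = 28
LF_I = LS_J = 28; LS_I = 28−15 = 13
LF_H = LS_J = 28; LS_H = 28−13 = 15
LF_G = LS_J = 28; LS_G = 28−10 = 18
LF_F = LS_J = 28; LS_F = 28−5 = 23
LF_E = LS_I = 13; LS_E = 13−6 = 7
LF_D = LS_J = 28; LS_D = 28−4 = 24
LF_C = min(LS_E=7, LS_F=23) = 7; LS_C = 7−4 = 3
LF_B = min(LS_D=24, LS_E=7, LS_H=15) = 7; LS_B = 7−7 = 0
LF_A = LS_G = 18; LS_A = 18−13 = 5
Slack_C = LS_C − ES_C = 3 − 0 = 3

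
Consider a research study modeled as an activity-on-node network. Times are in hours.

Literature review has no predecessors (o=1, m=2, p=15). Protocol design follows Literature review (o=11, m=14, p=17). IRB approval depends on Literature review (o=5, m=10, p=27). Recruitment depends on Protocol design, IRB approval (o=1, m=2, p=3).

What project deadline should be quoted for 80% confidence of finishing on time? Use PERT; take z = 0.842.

te_Literature review = (1 + 4·2 + 15)/6 = 24/6 = 4; σ²_Literature review = ((15−1)/6)² = 5.444
te_Protocol design = (11 + 4·14 + 17)/6 = 84/6 = 14; σ²_Protocol design = ((17−11)/6)² = 1.000
te_IRB approval = (5 + 4·10 + 27)/6 = 72/6 = 12; σ²_IRB approval = ((27−5)/6)² = 13.444
te_Recruitment = (1 + 4·2 + 3)/6 = 12/6 = 2; σ²_Recruitment = ((3−1)/6)² = 0.111

Forward pass:
ES_Literature review = 0; EF_Literature review = 4
ES_Protocol design = 4; EF_Protocol design = 4+14 = 18
ES_IRB approval = 4; EF_IRB approval = 4+12 = 16
ES_Recruitment = max(EF_Protocol design=18, EF_IRB approval=16) = 18; EF_Recruitment = 18+2 = 20
Expected project duration μ = 20 hours. Critical path: Literature review → Protocol design → Recruitment.

Variance along critical path = 5.444 + 1.000 + 0.111 = 6.556; σ = 2.560 hours.
D = μ + z·σ = 20 + 0.842·2.560 = 22.2 hours

22.2 hours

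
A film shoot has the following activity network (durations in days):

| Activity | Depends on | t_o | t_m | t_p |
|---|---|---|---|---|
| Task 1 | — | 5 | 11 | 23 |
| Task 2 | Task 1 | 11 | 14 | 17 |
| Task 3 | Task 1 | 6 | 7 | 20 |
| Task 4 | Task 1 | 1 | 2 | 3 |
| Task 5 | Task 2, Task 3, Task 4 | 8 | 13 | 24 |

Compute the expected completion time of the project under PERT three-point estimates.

te_Task 1 = (5 + 4·11 + 23)/6 = 72/6 = 12
te_Task 2 = (11 + 4·14 + 17)/6 = 84/6 = 14
te_Task 3 = (6 + 4·7 + 20)/6 = 54/6 = 9
te_Task 4 = (1 + 4·2 + 3)/6 = 12/6 = 2
te_Task 5 = (8 + 4·13 + 24)/6 = 84/6 = 14

Forward pass:
ES_Task 1 = 0; EF_Task 1 = 12
ES_Task 2 = 12; EF_Task 2 = 12+14 = 26
ES_Task 3 = 12; EF_Task 3 = 12+9 = 21
ES_Task 4 = 12; EF_Task 4 = 12+2 = 14
ES_Task 5 = max(EF_Task 2=26, EF_Task 3=21, EF_Task 4=14) = 26; EF_Task 5 = 26+14 = 40
Expected project duration μ = 40 days. Critical path: Task 1 → Task 2 → Task 5.

40 days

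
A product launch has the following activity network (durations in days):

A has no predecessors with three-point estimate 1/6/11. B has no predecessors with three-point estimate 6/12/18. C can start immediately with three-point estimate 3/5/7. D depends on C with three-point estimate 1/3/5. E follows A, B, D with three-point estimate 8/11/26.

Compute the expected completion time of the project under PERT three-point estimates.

te_A = (1 + 4·6 + 11)/6 = 36/6 = 6
te_B = (6 + 4·12 + 18)/6 = 72/6 = 12
te_C = (3 + 4·5 + 7)/6 = 30/6 = 5
te_D = (1 + 4·3 + 5)/6 = 18/6 = 3
te_E = (8 + 4·11 + 26)/6 = 78/6 = 13

Forward pass:
ES_A = 0; EF_A = 6
ES_B = 0; EF_B = 12
ES_C = 0; EF_C = 5
ES_D = 5; EF_D = 5+3 = 8
ES_E = max(EF_A=6, EF_B=12, EF_D=8) = 12; EF_E = 12+13 = 25
Expected project duration μ = 25 days. Critical path: B → E.

25 days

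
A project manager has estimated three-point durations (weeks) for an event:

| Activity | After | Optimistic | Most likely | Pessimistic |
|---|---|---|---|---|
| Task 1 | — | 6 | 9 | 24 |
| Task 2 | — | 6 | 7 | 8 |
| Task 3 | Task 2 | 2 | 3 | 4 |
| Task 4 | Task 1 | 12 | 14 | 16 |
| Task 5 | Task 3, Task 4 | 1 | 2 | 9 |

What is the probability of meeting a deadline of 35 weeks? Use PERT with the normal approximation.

te_Task 1 = (6 + 4·9 + 24)/6 = 66/6 = 11; σ²_Task 1 = ((24−6)/6)² = 9.000
te_Task 2 = (6 + 4·7 + 8)/6 = 42/6 = 7; σ²_Task 2 = ((8−6)/6)² = 0.111
te_Task 3 = (2 + 4·3 + 4)/6 = 18/6 = 3; σ²_Task 3 = ((4−2)/6)² = 0.111
te_Task 4 = (12 + 4·14 + 16)/6 = 84/6 = 14; σ²_Task 4 = ((16−12)/6)² = 0.444
te_Task 5 = (1 + 4·2 + 9)/6 = 18/6 = 3; σ²_Task 5 = ((9−1)/6)² = 1.778

Forward pass:
ES_Task 1 = 0; EF_Task 1 = 11
ES_Task 2 = 0; EF_Task 2 = 7
ES_Task 3 = 7; EF_Task 3 = 7+3 = 10
ES_Task 4 = 11; EF_Task 4 = 11+14 = 25
ES_Task 5 = max(EF_Task 3=10, EF_Task 4=25) = 25; EF_Task 5 = 25+3 = 28
Expected project duration μ = 28 weeks. Critical path: Task 1 → Task 4 → Task 5.

Variance along critical path = 9.000 + 0.444 + 1.778 = 11.222; σ = √11.222 = 3.350 weeks.
Z = (35 − 28) / 3.350 = 2.090
P(T ≤ 35) = Φ(2.090) ≈ 0.982

0.982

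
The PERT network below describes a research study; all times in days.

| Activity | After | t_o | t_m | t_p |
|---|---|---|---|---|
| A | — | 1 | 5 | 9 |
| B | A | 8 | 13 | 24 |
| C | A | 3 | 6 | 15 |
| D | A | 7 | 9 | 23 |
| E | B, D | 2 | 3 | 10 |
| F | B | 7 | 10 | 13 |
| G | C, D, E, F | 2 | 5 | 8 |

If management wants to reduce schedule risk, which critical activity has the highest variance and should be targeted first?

B

te_A = (1 + 4·5 + 9)/6 = 30/6 = 5; σ²_A = ((9−1)/6)² = 1.778
te_B = (8 + 4·13 + 24)/6 = 84/6 = 14; σ²_B = ((24−8)/6)² = 7.111
te_C = (3 + 4·6 + 15)/6 = 42/6 = 7; σ²_C = ((15−3)/6)² = 4.000
te_D = (7 + 4·9 + 23)/6 = 66/6 = 11; σ²_D = ((23−7)/6)² = 7.111
te_E = (2 + 4·3 + 10)/6 = 24/6 = 4; σ²_E = ((10−2)/6)² = 1.778
te_F = (7 + 4·10 + 13)/6 = 60/6 = 10; σ²_F = ((13−7)/6)² = 1.000
te_G = (2 + 4·5 + 8)/6 = 30/6 = 5; σ²_G = ((8−2)/6)² = 1.000

Forward pass:
ES_A = 0; EF_A = 5
ES_B = 5; EF_B = 5+14 = 19
ES_C = 5; EF_C = 5+7 = 12
ES_D = 5; EF_D = 5+11 = 16
ES_E = max(EF_B=19, EF_D=16) = 19; EF_E = 19+4 = 23
ES_F = 19; EF_F = 19+10 = 29
ES_G = max(EF_C=12, EF_D=16, EF_E=23, EF_F=29) = 29; EF_G = 29+5 = 34
Expected project duration μ = 34 days. Critical path: A → B → F → G.

Variances on critical path: σ²_A=1.778, σ²_B=7.111, σ²_F=1.000, σ²_G=1.000.
Largest is σ²_B = 7.111.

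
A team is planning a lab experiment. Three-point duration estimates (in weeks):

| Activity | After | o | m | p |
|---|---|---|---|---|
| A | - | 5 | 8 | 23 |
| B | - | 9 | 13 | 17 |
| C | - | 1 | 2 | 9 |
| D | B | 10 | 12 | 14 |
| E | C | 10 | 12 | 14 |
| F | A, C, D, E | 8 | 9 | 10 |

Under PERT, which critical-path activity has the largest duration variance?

te_A = (5 + 4·8 + 23)/6 = 60/6 = 10; σ²_A = ((23−5)/6)² = 9.000
te_B = (9 + 4·13 + 17)/6 = 78/6 = 13; σ²_B = ((17−9)/6)² = 1.778
te_C = (1 + 4·2 + 9)/6 = 18/6 = 3; σ²_C = ((9−1)/6)² = 1.778
te_D = (10 + 4·12 + 14)/6 = 72/6 = 12; σ²_D = ((14−10)/6)² = 0.444
te_E = (10 + 4·12 + 14)/6 = 72/6 = 12; σ²_E = ((14−10)/6)² = 0.444
te_F = (8 + 4·9 + 10)/6 = 54/6 = 9; σ²_F = ((10−8)/6)² = 0.111

Forward pass:
ES_A = 0; EF_A = 10
ES_B = 0; EF_B = 13
ES_C = 0; EF_C = 3
ES_D = 13; EF_D = 13+12 = 25
ES_E = 3; EF_E = 3+12 = 15
ES_F = max(EF_A=10, EF_C=3, EF_D=25, EF_E=15) = 25; EF_F = 25+9 = 34
Expected project duration μ = 34 weeks. Critical path: B → D → F.

Variances on critical path: σ²_B=1.778, σ²_D=0.444, σ²_F=0.111.
Largest is σ²_B = 1.778.

B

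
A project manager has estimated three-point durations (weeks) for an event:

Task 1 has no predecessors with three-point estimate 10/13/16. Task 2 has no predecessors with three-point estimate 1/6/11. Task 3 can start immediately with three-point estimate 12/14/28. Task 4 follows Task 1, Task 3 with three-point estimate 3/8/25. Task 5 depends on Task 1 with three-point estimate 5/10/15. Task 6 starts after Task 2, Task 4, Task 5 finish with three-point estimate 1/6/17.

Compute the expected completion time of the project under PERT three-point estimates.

33 weeks

te_Task 1 = (10 + 4·13 + 16)/6 = 78/6 = 13
te_Task 2 = (1 + 4·6 + 11)/6 = 36/6 = 6
te_Task 3 = (12 + 4·14 + 28)/6 = 96/6 = 16
te_Task 4 = (3 + 4·8 + 25)/6 = 60/6 = 10
te_Task 5 = (5 + 4·10 + 15)/6 = 60/6 = 10
te_Task 6 = (1 + 4·6 + 17)/6 = 42/6 = 7

Forward pass:
ES_Task 1 = 0; EF_Task 1 = 13
ES_Task 2 = 0; EF_Task 2 = 6
ES_Task 3 = 0; EF_Task 3 = 16
ES_Task 4 = max(EF_Task 1=13, EF_Task 3=16) = 16; EF_Task 4 = 16+10 = 26
ES_Task 5 = 13; EF_Task 5 = 13+10 = 23
ES_Task 6 = max(EF_Task 2=6, EF_Task 4=26, EF_Task 5=23) = 26; EF_Task 6 = 26+7 = 33
Expected project duration μ = 33 weeks. Critical path: Task 3 → Task 4 → Task 6.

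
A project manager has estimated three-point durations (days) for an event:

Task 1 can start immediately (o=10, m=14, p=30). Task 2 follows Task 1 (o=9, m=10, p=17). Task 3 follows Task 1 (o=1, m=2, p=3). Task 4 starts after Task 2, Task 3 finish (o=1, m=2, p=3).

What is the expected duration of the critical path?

te_Task 1 = (10 + 4·14 + 30)/6 = 96/6 = 16
te_Task 2 = (9 + 4·10 + 17)/6 = 66/6 = 11
te_Task 3 = (1 + 4·2 + 3)/6 = 12/6 = 2
te_Task 4 = (1 + 4·2 + 3)/6 = 12/6 = 2

Forward pass:
ES_Task 1 = 0; EF_Task 1 = 16
ES_Task 2 = 16; EF_Task 2 = 16+11 = 27
ES_Task 3 = 16; EF_Task 3 = 16+2 = 18
ES_Task 4 = max(EF_Task 2=27, EF_Task 3=18) = 27; EF_Task 4 = 27+2 = 29
Expected project duration μ = 29 days. Critical path: Task 1 → Task 2 → Task 4.

29 days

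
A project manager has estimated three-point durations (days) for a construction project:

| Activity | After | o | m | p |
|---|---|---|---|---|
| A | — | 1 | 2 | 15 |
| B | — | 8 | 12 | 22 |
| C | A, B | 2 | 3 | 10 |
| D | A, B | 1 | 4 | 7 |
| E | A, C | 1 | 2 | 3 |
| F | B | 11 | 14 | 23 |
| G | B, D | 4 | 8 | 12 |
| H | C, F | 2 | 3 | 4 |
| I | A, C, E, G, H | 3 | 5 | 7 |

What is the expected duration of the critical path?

te_A = (1 + 4·2 + 15)/6 = 24/6 = 4
te_B = (8 + 4·12 + 22)/6 = 78/6 = 13
te_C = (2 + 4·3 + 10)/6 = 24/6 = 4
te_D = (1 + 4·4 + 7)/6 = 24/6 = 4
te_E = (1 + 4·2 + 3)/6 = 12/6 = 2
te_F = (11 + 4·14 + 23)/6 = 90/6 = 15
te_G = (4 + 4·8 + 12)/6 = 48/6 = 8
te_H = (2 + 4·3 + 4)/6 = 18/6 = 3
te_I = (3 + 4·5 + 7)/6 = 30/6 = 5

Forward pass:
ES_A = 0; EF_A = 4
ES_B = 0; EF_B = 13
ES_C = max(EF_A=4, EF_B=13) = 13; EF_C = 13+4 = 17
ES_D = max(EF_A=4, EF_B=13) = 13; EF_D = 13+4 = 17
ES_E = max(EF_A=4, EF_C=17) = 17; EF_E = 17+2 = 19
ES_F = 13; EF_F = 13+15 = 28
ES_G = max(EF_B=13, EF_D=17) = 17; EF_G = 17+8 = 25
ES_H = max(EF_C=17, EF_F=28) = 28; EF_H = 28+3 = 31
ES_I = max(EF_A=4, EF_C=17, EF_E=19, EF_G=25, EF_H=31) = 31; EF_I = 31+5 = 36
Expected project duration μ = 36 days. Critical path: B → F → H → I.

36 days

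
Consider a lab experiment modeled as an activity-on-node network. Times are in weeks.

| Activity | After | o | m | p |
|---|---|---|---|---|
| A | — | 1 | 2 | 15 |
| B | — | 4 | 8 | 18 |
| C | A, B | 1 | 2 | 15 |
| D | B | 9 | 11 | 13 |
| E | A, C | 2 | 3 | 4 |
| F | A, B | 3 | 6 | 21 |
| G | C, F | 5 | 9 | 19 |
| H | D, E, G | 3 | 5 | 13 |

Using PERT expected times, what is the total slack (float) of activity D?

te_A = (1 + 4·2 + 15)/6 = 24/6 = 4
te_B = (4 + 4·8 + 18)/6 = 54/6 = 9
te_C = (1 + 4·2 + 15)/6 = 24/6 = 4
te_D = (9 + 4·11 + 13)/6 = 66/6 = 11
te_E = (2 + 4·3 + 4)/6 = 18/6 = 3
te_F = (3 + 4·6 + 21)/6 = 48/6 = 8
te_G = (5 + 4·9 + 19)/6 = 60/6 = 10
te_H = (3 + 4·5 + 13)/6 = 36/6 = 6

Forward pass:
ES_A = 0; EF_A = 4
ES_B = 0; EF_B = 9
ES_C = max(EF_A=4, EF_B=9) = 9; EF_C = 9+4 = 13
ES_D = 9; EF_D = 9+11 = 20
ES_E = max(EF_A=4, EF_C=13) = 13; EF_E = 13+3 = 16
ES_F = max(EF_A=4, EF_B=9) = 9; EF_F = 9+8 = 17
ES_G = max(EF_C=13, EF_F=17) = 17; EF_G = 17+10 = 27
ES_H = max(EF_D=20, EF_E=16, EF_G=27) = 27; EF_H = 27+6 = 33
Expected project duration μ = 33 weeks. Critical path: B → F → G → H.

Backward pass:
LF_H = 33; LS_H = 33−6 = 27
LF_G = LS_H = 27; LS_G = 27−10 = 17
LF_F = LS_G = 17; LS_F = 17−8 = 9
LF_E = LS_H = 27; LS_E = 27−3 = 24
LF_D = LS_H = 27; LS_D = 27−11 = 16
LF_C = min(LS_E=24, LS_G=17) = 17; LS_C = 17−4 = 13
LF_B = min(LS_C=13, LS_D=16, LS_F=9) = 9; LS_B = 9−9 = 0
LF_A = min(LS_C=13, LS_E=24, LS_F=9) = 9; LS_A = 9−4 = 5
Slack_D = LS_D − ES_D = 16 − 9 = 7

7 weeks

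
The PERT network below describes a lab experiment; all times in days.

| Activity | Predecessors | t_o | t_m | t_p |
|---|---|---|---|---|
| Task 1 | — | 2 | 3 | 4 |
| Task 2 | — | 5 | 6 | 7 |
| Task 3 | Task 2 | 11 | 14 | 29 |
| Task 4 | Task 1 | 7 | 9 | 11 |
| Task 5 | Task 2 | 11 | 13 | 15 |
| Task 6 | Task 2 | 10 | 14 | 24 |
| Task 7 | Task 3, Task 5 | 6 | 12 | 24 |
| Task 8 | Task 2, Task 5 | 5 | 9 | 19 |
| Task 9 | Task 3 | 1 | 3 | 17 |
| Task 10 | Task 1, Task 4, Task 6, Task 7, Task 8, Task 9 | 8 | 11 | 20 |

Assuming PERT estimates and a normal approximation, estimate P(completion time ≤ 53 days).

0.899

te_Task 1 = (2 + 4·3 + 4)/6 = 18/6 = 3; σ²_Task 1 = ((4−2)/6)² = 0.111
te_Task 2 = (5 + 4·6 + 7)/6 = 36/6 = 6; σ²_Task 2 = ((7−5)/6)² = 0.111
te_Task 3 = (11 + 4·14 + 29)/6 = 96/6 = 16; σ²_Task 3 = ((29−11)/6)² = 9.000
te_Task 4 = (7 + 4·9 + 11)/6 = 54/6 = 9; σ²_Task 4 = ((11−7)/6)² = 0.444
te_Task 5 = (11 + 4·13 + 15)/6 = 78/6 = 13; σ²_Task 5 = ((15−11)/6)² = 0.444
te_Task 6 = (10 + 4·14 + 24)/6 = 90/6 = 15; σ²_Task 6 = ((24−10)/6)² = 5.444
te_Task 7 = (6 + 4·12 + 24)/6 = 78/6 = 13; σ²_Task 7 = ((24−6)/6)² = 9.000
te_Task 8 = (5 + 4·9 + 19)/6 = 60/6 = 10; σ²_Task 8 = ((19−5)/6)² = 5.444
te_Task 9 = (1 + 4·3 + 17)/6 = 30/6 = 5; σ²_Task 9 = ((17−1)/6)² = 7.111
te_Task 10 = (8 + 4·11 + 20)/6 = 72/6 = 12; σ²_Task 10 = ((20−8)/6)² = 4.000

Forward pass:
ES_Task 1 = 0; EF_Task 1 = 3
ES_Task 2 = 0; EF_Task 2 = 6
ES_Task 3 = 6; EF_Task 3 = 6+16 = 22
ES_Task 4 = 3; EF_Task 4 = 3+9 = 12
ES_Task 5 = 6; EF_Task 5 = 6+13 = 19
ES_Task 6 = 6; EF_Task 6 = 6+15 = 21
ES_Task 7 = max(EF_Task 3=22, EF_Task 5=19) = 22; EF_Task 7 = 22+13 = 35
ES_Task 8 = max(EF_Task 2=6, EF_Task 5=19) = 19; EF_Task 8 = 19+10 = 29
ES_Task 9 = 22; EF_Task 9 = 22+5 = 27
ES_Task 10 = max(EF_Task 1=3, EF_Task 4=12, EF_Task 6=21, EF_Task 7=35, EF_Task 8=29, EF_Task 9=27) = 35; EF_Task 10 = 35+12 = 47
Expected project duration μ = 47 days. Critical path: Task 2 → Task 3 → Task 7 → Task 10.

Variance along critical path = 0.111 + 9.000 + 9.000 + 4.000 = 22.111; σ = √22.111 = 4.702 days.
Z = (53 − 47) / 4.702 = 1.276
P(T ≤ 53) = Φ(1.276) ≈ 0.899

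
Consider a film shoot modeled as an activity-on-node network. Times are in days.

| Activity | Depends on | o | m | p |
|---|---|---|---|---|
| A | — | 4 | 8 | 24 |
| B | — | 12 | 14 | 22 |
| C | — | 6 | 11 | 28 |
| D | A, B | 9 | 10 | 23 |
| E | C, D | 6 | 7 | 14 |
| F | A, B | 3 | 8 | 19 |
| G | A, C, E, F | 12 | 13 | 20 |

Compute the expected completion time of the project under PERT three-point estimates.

te_A = (4 + 4·8 + 24)/6 = 60/6 = 10
te_B = (12 + 4·14 + 22)/6 = 90/6 = 15
te_C = (6 + 4·11 + 28)/6 = 78/6 = 13
te_D = (9 + 4·10 + 23)/6 = 72/6 = 12
te_E = (6 + 4·7 + 14)/6 = 48/6 = 8
te_F = (3 + 4·8 + 19)/6 = 54/6 = 9
te_G = (12 + 4·13 + 20)/6 = 84/6 = 14

Forward pass:
ES_A = 0; EF_A = 10
ES_B = 0; EF_B = 15
ES_C = 0; EF_C = 13
ES_D = max(EF_A=10, EF_B=15) = 15; EF_D = 15+12 = 27
ES_E = max(EF_C=13, EF_D=27) = 27; EF_E = 27+8 = 35
ES_F = max(EF_A=10, EF_B=15) = 15; EF_F = 15+9 = 24
ES_G = max(EF_A=10, EF_C=13, EF_E=35, EF_F=24) = 35; EF_G = 35+14 = 49
Expected project duration μ = 49 days. Critical path: B → D → E → G.

49 days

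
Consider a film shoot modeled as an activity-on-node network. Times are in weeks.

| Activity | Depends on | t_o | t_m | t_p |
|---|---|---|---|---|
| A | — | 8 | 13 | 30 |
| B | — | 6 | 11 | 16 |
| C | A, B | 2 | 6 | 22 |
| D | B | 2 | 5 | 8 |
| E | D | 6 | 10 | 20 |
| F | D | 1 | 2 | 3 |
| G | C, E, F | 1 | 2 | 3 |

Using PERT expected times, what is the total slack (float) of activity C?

4 weeks

te_A = (8 + 4·13 + 30)/6 = 90/6 = 15
te_B = (6 + 4·11 + 16)/6 = 66/6 = 11
te_C = (2 + 4·6 + 22)/6 = 48/6 = 8
te_D = (2 + 4·5 + 8)/6 = 30/6 = 5
te_E = (6 + 4·10 + 20)/6 = 66/6 = 11
te_F = (1 + 4·2 + 3)/6 = 12/6 = 2
te_G = (1 + 4·2 + 3)/6 = 12/6 = 2

Forward pass:
ES_A = 0; EF_A = 15
ES_B = 0; EF_B = 11
ES_C = max(EF_A=15, EF_B=11) = 15; EF_C = 15+8 = 23
ES_D = 11; EF_D = 11+5 = 16
ES_E = 16; EF_E = 16+11 = 27
ES_F = 16; EF_F = 16+2 = 18
ES_G = max(EF_C=23, EF_E=27, EF_F=18) = 27; EF_G = 27+2 = 29
Expected project duration μ = 29 weeks. Critical path: B → D → E → G.

Backward pass:
LF_G = 29; LS_G = 29−2 = 27
LF_F = LS_G = 27; LS_F = 27−2 = 25
LF_E = LS_G = 27; LS_E = 27−11 = 16
LF_D = min(LS_E=16, LS_F=25) = 16; LS_D = 16−5 = 11
LF_C = LS_G = 27; LS_C = 27−8 = 19
LF_B = min(LS_C=19, LS_D=11) = 11; LS_B = 11−11 = 0
LF_A = LS_C = 19; LS_A = 19−15 = 4
Slack_C = LS_C − ES_C = 19 − 15 = 4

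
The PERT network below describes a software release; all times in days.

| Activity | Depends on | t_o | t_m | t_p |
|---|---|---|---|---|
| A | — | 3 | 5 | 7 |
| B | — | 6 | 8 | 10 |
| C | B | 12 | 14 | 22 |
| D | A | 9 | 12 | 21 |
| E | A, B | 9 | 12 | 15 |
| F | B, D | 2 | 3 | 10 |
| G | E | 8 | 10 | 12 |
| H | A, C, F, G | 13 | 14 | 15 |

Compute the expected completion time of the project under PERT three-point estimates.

te_A = (3 + 4·5 + 7)/6 = 30/6 = 5
te_B = (6 + 4·8 + 10)/6 = 48/6 = 8
te_C = (12 + 4·14 + 22)/6 = 90/6 = 15
te_D = (9 + 4·12 + 21)/6 = 78/6 = 13
te_E = (9 + 4·12 + 15)/6 = 72/6 = 12
te_F = (2 + 4·3 + 10)/6 = 24/6 = 4
te_G = (8 + 4·10 + 12)/6 = 60/6 = 10
te_H = (13 + 4·14 + 15)/6 = 84/6 = 14

Forward pass:
ES_A = 0; EF_A = 5
ES_B = 0; EF_B = 8
ES_C = 8; EF_C = 8+15 = 23
ES_D = 5; EF_D = 5+13 = 18
ES_E = max(EF_A=5, EF_B=8) = 8; EF_E = 8+12 = 20
ES_F = max(EF_B=8, EF_D=18) = 18; EF_F = 18+4 = 22
ES_G = 20; EF_G = 20+10 = 30
ES_H = max(EF_A=5, EF_C=23, EF_F=22, EF_G=30) = 30; EF_H = 30+14 = 44
Expected project duration μ = 44 days. Critical path: B → E → G → H.

44 days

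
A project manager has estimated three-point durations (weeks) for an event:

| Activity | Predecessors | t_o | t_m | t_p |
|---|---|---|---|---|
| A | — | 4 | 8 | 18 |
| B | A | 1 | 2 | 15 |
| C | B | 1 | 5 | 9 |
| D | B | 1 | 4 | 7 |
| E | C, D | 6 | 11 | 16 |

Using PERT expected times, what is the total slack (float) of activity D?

te_A = (4 + 4·8 + 18)/6 = 54/6 = 9
te_B = (1 + 4·2 + 15)/6 = 24/6 = 4
te_C = (1 + 4·5 + 9)/6 = 30/6 = 5
te_D = (1 + 4·4 + 7)/6 = 24/6 = 4
te_E = (6 + 4·11 + 16)/6 = 66/6 = 11

Forward pass:
ES_A = 0; EF_A = 9
ES_B = 9; EF_B = 9+4 = 13
ES_C = 13; EF_C = 13+5 = 18
ES_D = 13; EF_D = 13+4 = 17
ES_E = max(EF_C=18, EF_D=17) = 18; EF_E = 18+11 = 29
Expected project duration μ = 29 weeks. Critical path: A → B → C → E.

Backward pass:
LF_E = 29; LS_E = 29−11 = 18
LF_D = LS_E = 18; LS_D = 18−4 = 14
LF_C = LS_E = 18; LS_C = 18−5 = 13
LF_B = min(LS_C=13, LS_D=14) = 13; LS_B = 13−4 = 9
LF_A = LS_B = 9; LS_A = 9−9 = 0
Slack_D = LS_D − ES_D = 14 − 13 = 1

1 weeks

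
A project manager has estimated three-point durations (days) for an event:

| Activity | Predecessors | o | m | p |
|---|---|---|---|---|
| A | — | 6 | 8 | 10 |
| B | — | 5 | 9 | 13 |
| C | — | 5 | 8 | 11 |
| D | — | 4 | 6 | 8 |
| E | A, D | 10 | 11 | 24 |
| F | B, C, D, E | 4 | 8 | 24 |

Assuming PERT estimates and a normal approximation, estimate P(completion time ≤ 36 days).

0.887

te_A = (6 + 4·8 + 10)/6 = 48/6 = 8; σ²_A = ((10−6)/6)² = 0.444
te_B = (5 + 4·9 + 13)/6 = 54/6 = 9; σ²_B = ((13−5)/6)² = 1.778
te_C = (5 + 4·8 + 11)/6 = 48/6 = 8; σ²_C = ((11−5)/6)² = 1.000
te_D = (4 + 4·6 + 8)/6 = 36/6 = 6; σ²_D = ((8−4)/6)² = 0.444
te_E = (10 + 4·11 + 24)/6 = 78/6 = 13; σ²_E = ((24−10)/6)² = 5.444
te_F = (4 + 4·8 + 24)/6 = 60/6 = 10; σ²_F = ((24−4)/6)² = 11.111

Forward pass:
ES_A = 0; EF_A = 8
ES_B = 0; EF_B = 9
ES_C = 0; EF_C = 8
ES_D = 0; EF_D = 6
ES_E = max(EF_A=8, EF_D=6) = 8; EF_E = 8+13 = 21
ES_F = max(EF_B=9, EF_C=8, EF_D=6, EF_E=21) = 21; EF_F = 21+10 = 31
Expected project duration μ = 31 days. Critical path: A → E → F.

Variance along critical path = 0.444 + 5.444 + 11.111 = 17.000; σ = √17.000 = 4.123 days.
Z = (36 − 31) / 4.123 = 1.213
P(T ≤ 36) = Φ(1.213) ≈ 0.887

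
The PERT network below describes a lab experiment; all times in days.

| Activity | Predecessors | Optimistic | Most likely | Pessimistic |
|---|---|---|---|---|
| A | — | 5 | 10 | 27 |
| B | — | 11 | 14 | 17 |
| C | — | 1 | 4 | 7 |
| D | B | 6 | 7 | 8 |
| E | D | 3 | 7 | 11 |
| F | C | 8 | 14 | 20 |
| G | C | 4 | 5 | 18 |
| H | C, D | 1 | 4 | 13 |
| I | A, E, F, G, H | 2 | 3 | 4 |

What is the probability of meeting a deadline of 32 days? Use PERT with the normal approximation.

0.718

te_A = (5 + 4·10 + 27)/6 = 72/6 = 12; σ²_A = ((27−5)/6)² = 13.444
te_B = (11 + 4·14 + 17)/6 = 84/6 = 14; σ²_B = ((17−11)/6)² = 1.000
te_C = (1 + 4·4 + 7)/6 = 24/6 = 4; σ²_C = ((7−1)/6)² = 1.000
te_D = (6 + 4·7 + 8)/6 = 42/6 = 7; σ²_D = ((8−6)/6)² = 0.111
te_E = (3 + 4·7 + 11)/6 = 42/6 = 7; σ²_E = ((11−3)/6)² = 1.778
te_F = (8 + 4·14 + 20)/6 = 84/6 = 14; σ²_F = ((20−8)/6)² = 4.000
te_G = (4 + 4·5 + 18)/6 = 42/6 = 7; σ²_G = ((18−4)/6)² = 5.444
te_H = (1 + 4·4 + 13)/6 = 30/6 = 5; σ²_H = ((13−1)/6)² = 4.000
te_I = (2 + 4·3 + 4)/6 = 18/6 = 3; σ²_I = ((4−2)/6)² = 0.111

Forward pass:
ES_A = 0; EF_A = 12
ES_B = 0; EF_B = 14
ES_C = 0; EF_C = 4
ES_D = 14; EF_D = 14+7 = 21
ES_E = 21; EF_E = 21+7 = 28
ES_F = 4; EF_F = 4+14 = 18
ES_G = 4; EF_G = 4+7 = 11
ES_H = max(EF_C=4, EF_D=21) = 21; EF_H = 21+5 = 26
ES_I = max(EF_A=12, EF_E=28, EF_F=18, EF_G=11, EF_H=26) = 28; EF_I = 28+3 = 31
Expected project duration μ = 31 days. Critical path: B → D → E → I.

Variance along critical path = 1.000 + 0.111 + 1.778 + 0.111 = 3.000; σ = √3.000 = 1.732 days.
Z = (32 − 31) / 1.732 = 0.577
P(T ≤ 32) = Φ(0.577) ≈ 0.718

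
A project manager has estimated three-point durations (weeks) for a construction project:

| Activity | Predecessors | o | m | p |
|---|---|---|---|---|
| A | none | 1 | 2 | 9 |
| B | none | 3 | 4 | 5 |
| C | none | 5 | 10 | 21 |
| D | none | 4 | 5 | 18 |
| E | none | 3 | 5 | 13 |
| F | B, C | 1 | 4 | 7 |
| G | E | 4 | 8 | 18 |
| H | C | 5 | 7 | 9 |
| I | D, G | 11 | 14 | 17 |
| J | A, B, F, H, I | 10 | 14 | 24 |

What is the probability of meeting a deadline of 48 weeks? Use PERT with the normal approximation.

0.852

te_A = (1 + 4·2 + 9)/6 = 18/6 = 3; σ²_A = ((9−1)/6)² = 1.778
te_B = (3 + 4·4 + 5)/6 = 24/6 = 4; σ²_B = ((5−3)/6)² = 0.111
te_C = (5 + 4·10 + 21)/6 = 66/6 = 11; σ²_C = ((21−5)/6)² = 7.111
te_D = (4 + 4·5 + 18)/6 = 42/6 = 7; σ²_D = ((18−4)/6)² = 5.444
te_E = (3 + 4·5 + 13)/6 = 36/6 = 6; σ²_E = ((13−3)/6)² = 2.778
te_F = (1 + 4·4 + 7)/6 = 24/6 = 4; σ²_F = ((7−1)/6)² = 1.000
te_G = (4 + 4·8 + 18)/6 = 54/6 = 9; σ²_G = ((18−4)/6)² = 5.444
te_H = (5 + 4·7 + 9)/6 = 42/6 = 7; σ²_H = ((9−5)/6)² = 0.444
te_I = (11 + 4·14 + 17)/6 = 84/6 = 14; σ²_I = ((17−11)/6)² = 1.000
te_J = (10 + 4·14 + 24)/6 = 90/6 = 15; σ²_J = ((24−10)/6)² = 5.444

Forward pass:
ES_A = 0; EF_A = 3
ES_B = 0; EF_B = 4
ES_C = 0; EF_C = 11
ES_D = 0; EF_D = 7
ES_E = 0; EF_E = 6
ES_F = max(EF_B=4, EF_C=11) = 11; EF_F = 11+4 = 15
ES_G = 6; EF_G = 6+9 = 15
ES_H = 11; EF_H = 11+7 = 18
ES_I = max(EF_D=7, EF_G=15) = 15; EF_I = 15+14 = 29
ES_J = max(EF_A=3, EF_B=4, EF_F=15, EF_H=18, EF_I=29) = 29; EF_J = 29+15 = 44
Expected project duration μ = 44 weeks. Critical path: E → G → I → J.

Variance along critical path = 2.778 + 5.444 + 1.000 + 5.444 = 14.667; σ = √14.667 = 3.830 weeks.
Z = (48 − 44) / 3.830 = 1.044
P(T ≤ 48) = Φ(1.044) ≈ 0.852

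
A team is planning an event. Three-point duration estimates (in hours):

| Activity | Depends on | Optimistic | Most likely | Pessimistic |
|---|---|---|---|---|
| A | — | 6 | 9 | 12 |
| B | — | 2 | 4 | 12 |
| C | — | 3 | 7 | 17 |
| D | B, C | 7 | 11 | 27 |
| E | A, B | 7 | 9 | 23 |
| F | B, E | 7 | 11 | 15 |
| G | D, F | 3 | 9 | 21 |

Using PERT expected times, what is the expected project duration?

41 hours

te_A = (6 + 4·9 + 12)/6 = 54/6 = 9
te_B = (2 + 4·4 + 12)/6 = 30/6 = 5
te_C = (3 + 4·7 + 17)/6 = 48/6 = 8
te_D = (7 + 4·11 + 27)/6 = 78/6 = 13
te_E = (7 + 4·9 + 23)/6 = 66/6 = 11
te_F = (7 + 4·11 + 15)/6 = 66/6 = 11
te_G = (3 + 4·9 + 21)/6 = 60/6 = 10

Forward pass:
ES_A = 0; EF_A = 9
ES_B = 0; EF_B = 5
ES_C = 0; EF_C = 8
ES_D = max(EF_B=5, EF_C=8) = 8; EF_D = 8+13 = 21
ES_E = max(EF_A=9, EF_B=5) = 9; EF_E = 9+11 = 20
ES_F = max(EF_B=5, EF_E=20) = 20; EF_F = 20+11 = 31
ES_G = max(EF_D=21, EF_F=31) = 31; EF_G = 31+10 = 41
Expected project duration μ = 41 hours. Critical path: A → E → F → G.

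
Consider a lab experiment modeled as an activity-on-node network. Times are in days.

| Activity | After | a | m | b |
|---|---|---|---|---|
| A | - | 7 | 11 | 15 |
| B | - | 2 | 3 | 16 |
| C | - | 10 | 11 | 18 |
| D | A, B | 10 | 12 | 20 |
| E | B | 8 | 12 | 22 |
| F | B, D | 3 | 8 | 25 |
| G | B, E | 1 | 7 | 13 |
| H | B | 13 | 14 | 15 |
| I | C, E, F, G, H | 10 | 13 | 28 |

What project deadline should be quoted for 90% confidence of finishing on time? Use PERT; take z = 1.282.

te_A = (7 + 4·11 + 15)/6 = 66/6 = 11; σ²_A = ((15−7)/6)² = 1.778
te_B = (2 + 4·3 + 16)/6 = 30/6 = 5; σ²_B = ((16−2)/6)² = 5.444
te_C = (10 + 4·11 + 18)/6 = 72/6 = 12; σ²_C = ((18−10)/6)² = 1.778
te_D = (10 + 4·12 + 20)/6 = 78/6 = 13; σ²_D = ((20−10)/6)² = 2.778
te_E = (8 + 4·12 + 22)/6 = 78/6 = 13; σ²_E = ((22−8)/6)² = 5.444
te_F = (3 + 4·8 + 25)/6 = 60/6 = 10; σ²_F = ((25−3)/6)² = 13.444
te_G = (1 + 4·7 + 13)/6 = 42/6 = 7; σ²_G = ((13−1)/6)² = 4.000
te_H = (13 + 4·14 + 15)/6 = 84/6 = 14; σ²_H = ((15−13)/6)² = 0.111
te_I = (10 + 4·13 + 28)/6 = 90/6 = 15; σ²_I = ((28−10)/6)² = 9.000

Forward pass:
ES_A = 0; EF_A = 11
ES_B = 0; EF_B = 5
ES_C = 0; EF_C = 12
ES_D = max(EF_A=11, EF_B=5) = 11; EF_D = 11+13 = 24
ES_E = 5; EF_E = 5+13 = 18
ES_F = max(EF_B=5, EF_D=24) = 24; EF_F = 24+10 = 34
ES_G = max(EF_B=5, EF_E=18) = 18; EF_G = 18+7 = 25
ES_H = 5; EF_H = 5+14 = 19
ES_I = max(EF_C=12, EF_E=18, EF_F=34, EF_G=25, EF_H=19) = 34; EF_I = 34+15 = 49
Expected project duration μ = 49 days. Critical path: A → D → F → I.

Variance along critical path = 1.778 + 2.778 + 13.444 + 9.000 = 27.000; σ = 5.196 days.
D = μ + z·σ = 49 + 1.282·5.196 = 55.7 days

55.7 days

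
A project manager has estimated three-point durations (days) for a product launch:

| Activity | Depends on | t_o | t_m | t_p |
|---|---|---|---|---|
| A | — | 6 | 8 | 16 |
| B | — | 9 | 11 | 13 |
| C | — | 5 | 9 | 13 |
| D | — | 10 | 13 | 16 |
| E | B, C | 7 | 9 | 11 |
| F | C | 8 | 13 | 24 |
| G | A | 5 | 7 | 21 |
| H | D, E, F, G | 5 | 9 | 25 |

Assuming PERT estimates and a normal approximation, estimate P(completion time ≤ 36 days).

te_A = (6 + 4·8 + 16)/6 = 54/6 = 9; σ²_A = ((16−6)/6)² = 2.778
te_B = (9 + 4·11 + 13)/6 = 66/6 = 11; σ²_B = ((13−9)/6)² = 0.444
te_C = (5 + 4·9 + 13)/6 = 54/6 = 9; σ²_C = ((13−5)/6)² = 1.778
te_D = (10 + 4·13 + 16)/6 = 78/6 = 13; σ²_D = ((16−10)/6)² = 1.000
te_E = (7 + 4·9 + 11)/6 = 54/6 = 9; σ²_E = ((11−7)/6)² = 0.444
te_F = (8 + 4·13 + 24)/6 = 84/6 = 14; σ²_F = ((24−8)/6)² = 7.111
te_G = (5 + 4·7 + 21)/6 = 54/6 = 9; σ²_G = ((21−5)/6)² = 7.111
te_H = (5 + 4·9 + 25)/6 = 66/6 = 11; σ²_H = ((25−5)/6)² = 11.111

Forward pass:
ES_A = 0; EF_A = 9
ES_B = 0; EF_B = 11
ES_C = 0; EF_C = 9
ES_D = 0; EF_D = 13
ES_E = max(EF_B=11, EF_C=9) = 11; EF_E = 11+9 = 20
ES_F = 9; EF_F = 9+14 = 23
ES_G = 9; EF_G = 9+9 = 18
ES_H = max(EF_D=13, EF_E=20, EF_F=23, EF_G=18) = 23; EF_H = 23+11 = 34
Expected project duration μ = 34 days. Critical path: C → F → H.

Variance along critical path = 1.778 + 7.111 + 11.111 = 20.000; σ = √20.000 = 4.472 days.
Z = (36 − 34) / 4.472 = 0.447
P(T ≤ 36) = Φ(0.447) ≈ 0.673

0.673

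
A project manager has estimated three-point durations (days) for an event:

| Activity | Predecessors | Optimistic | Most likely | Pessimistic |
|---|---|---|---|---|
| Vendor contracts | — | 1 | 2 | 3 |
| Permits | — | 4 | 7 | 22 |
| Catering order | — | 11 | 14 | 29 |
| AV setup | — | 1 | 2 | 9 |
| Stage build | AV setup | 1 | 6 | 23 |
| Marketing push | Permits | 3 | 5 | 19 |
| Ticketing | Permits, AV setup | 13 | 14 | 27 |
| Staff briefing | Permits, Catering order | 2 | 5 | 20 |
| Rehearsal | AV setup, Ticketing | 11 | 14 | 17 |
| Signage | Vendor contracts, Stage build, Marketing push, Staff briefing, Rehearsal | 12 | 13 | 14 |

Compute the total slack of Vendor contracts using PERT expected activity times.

te_Vendor contracts = (1 + 4·2 + 3)/6 = 12/6 = 2
te_Permits = (4 + 4·7 + 22)/6 = 54/6 = 9
te_Catering order = (11 + 4·14 + 29)/6 = 96/6 = 16
te_AV setup = (1 + 4·2 + 9)/6 = 18/6 = 3
te_Stage build = (1 + 4·6 + 23)/6 = 48/6 = 8
te_Marketing push = (3 + 4·5 + 19)/6 = 42/6 = 7
te_Ticketing = (13 + 4·14 + 27)/6 = 96/6 = 16
te_Staff briefing = (2 + 4·5 + 20)/6 = 42/6 = 7
te_Rehearsal = (11 + 4·14 + 17)/6 = 84/6 = 14
te_Signage = (12 + 4·13 + 14)/6 = 78/6 = 13

Forward pass:
ES_Vendor contracts = 0; EF_Vendor contracts = 2
ES_Permits = 0; EF_Permits = 9
ES_Catering order = 0; EF_Catering order = 16
ES_AV setup = 0; EF_AV setup = 3
ES_Stage build = 3; EF_Stage build = 3+8 = 11
ES_Marketing push = 9; EF_Marketing push = 9+7 = 16
ES_Ticketing = max(EF_Permits=9, EF_AV setup=3) = 9; EF_Ticketing = 9+16 = 25
ES_Staff briefing = max(EF_Permits=9, EF_Catering order=16) = 16; EF_Staff briefing = 16+7 = 23
ES_Rehearsal = max(EF_AV setup=3, EF_Ticketing=25) = 25; EF_Rehearsal = 25+14 = 39
ES_Signage = max(EF_Vendor contracts=2, EF_Stage build=11, EF_Marketing push=16, EF_Staff briefing=23, EF_Rehearsal=39) = 39; EF_Signage = 39+13 = 52
Expected project duration μ = 52 days. Critical path: Permits → Ticketing → Rehearsal → Signage.

Backward pass:
LF_Signage = 52; LS_Signage = 52−13 = 39
LF_Rehearsal = LS_Signage = 39; LS_Rehearsal = 39−14 = 25
LF_Staff briefing = LS_Signage = 39; LS_Staff briefing = 39−7 = 32
LF_Ticketing = LS_Rehearsal = 25; LS_Ticketing = 25−16 = 9
LF_Marketing push = LS_Signage = 39; LS_Marketing push = 39−7 = 32
LF_Stage build = LS_Signage = 39; LS_Stage build = 39−8 = 31
LF_AV setup = min(LS_Stage build=31, LS_Ticketing=9, LS_Rehearsal=25) = 9; LS_AV setup = 9−3 = 6
LF_Catering order = LS_Staff briefing = 32; LS_Catering order = 32−16 = 16
LF_Permits = min(LS_Marketing push=32, LS_Ticketing=9, LS_Staff briefing=32) = 9; LS_Permits = 9−9 = 0
LF_Vendor contracts = LS_Signage = 39; LS_Vendor contracts = 39−2 = 37
Slack_Vendor contracts = LS_Vendor contracts − ES_Vendor contracts = 37 − 0 = 37

37 days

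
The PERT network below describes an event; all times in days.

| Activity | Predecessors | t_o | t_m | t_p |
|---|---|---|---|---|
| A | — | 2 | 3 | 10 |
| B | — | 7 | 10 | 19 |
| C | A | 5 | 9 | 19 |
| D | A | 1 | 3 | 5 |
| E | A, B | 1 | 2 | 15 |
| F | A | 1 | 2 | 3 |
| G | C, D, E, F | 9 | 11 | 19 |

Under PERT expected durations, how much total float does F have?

te_A = (2 + 4·3 + 10)/6 = 24/6 = 4
te_B = (7 + 4·10 + 19)/6 = 66/6 = 11
te_C = (5 + 4·9 + 19)/6 = 60/6 = 10
te_D = (1 + 4·3 + 5)/6 = 18/6 = 3
te_E = (1 + 4·2 + 15)/6 = 24/6 = 4
te_F = (1 + 4·2 + 3)/6 = 12/6 = 2
te_G = (9 + 4·11 + 19)/6 = 72/6 = 12

Forward pass:
ES_A = 0; EF_A = 4
ES_B = 0; EF_B = 11
ES_C = 4; EF_C = 4+10 = 14
ES_D = 4; EF_D = 4+3 = 7
ES_E = max(EF_A=4, EF_B=11) = 11; EF_E = 11+4 = 15
ES_F = 4; EF_F = 4+2 = 6
ES_G = max(EF_C=14, EF_D=7, EF_E=15, EF_F=6) = 15; EF_G = 15+12 = 27
Expected project duration μ = 27 days. Critical path: B → E → G.

Backward pass:
LF_G = 27; LS_G = 27−12 = 15
LF_F = LS_G = 15; LS_F = 15−2 = 13
LF_E = LS_G = 15; LS_E = 15−4 = 11
LF_D = LS_G = 15; LS_D = 15−3 = 12
LF_C = LS_G = 15; LS_C = 15−10 = 5
LF_B = LS_E = 11; LS_B = 11−11 = 0
LF_A = min(LS_C=5, LS_D=12, LS_E=11, LS_F=13) = 5; LS_A = 5−4 = 1
Slack_F = LS_F − ES_F = 13 − 4 = 9

9 days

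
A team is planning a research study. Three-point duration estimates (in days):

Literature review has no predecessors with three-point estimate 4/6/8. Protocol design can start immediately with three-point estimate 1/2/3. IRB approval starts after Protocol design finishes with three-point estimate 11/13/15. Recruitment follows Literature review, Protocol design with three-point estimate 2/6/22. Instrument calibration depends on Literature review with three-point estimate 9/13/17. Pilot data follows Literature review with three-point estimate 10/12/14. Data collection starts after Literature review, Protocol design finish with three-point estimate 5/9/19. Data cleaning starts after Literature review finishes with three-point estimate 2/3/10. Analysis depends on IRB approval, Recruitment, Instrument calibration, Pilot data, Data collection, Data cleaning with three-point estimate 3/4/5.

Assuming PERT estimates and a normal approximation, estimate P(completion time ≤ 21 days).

te_Literature review = (4 + 4·6 + 8)/6 = 36/6 = 6; σ²_Literature review = ((8−4)/6)² = 0.444
te_Protocol design = (1 + 4·2 + 3)/6 = 12/6 = 2; σ²_Protocol design = ((3−1)/6)² = 0.111
te_IRB approval = (11 + 4·13 + 15)/6 = 78/6 = 13; σ²_IRB approval = ((15−11)/6)² = 0.444
te_Recruitment = (2 + 4·6 + 22)/6 = 48/6 = 8; σ²_Recruitment = ((22−2)/6)² = 11.111
te_Instrument calibration = (9 + 4·13 + 17)/6 = 78/6 = 13; σ²_Instrument calibration = ((17−9)/6)² = 1.778
te_Pilot data = (10 + 4·12 + 14)/6 = 72/6 = 12; σ²_Pilot data = ((14−10)/6)² = 0.444
te_Data collection = (5 + 4·9 + 19)/6 = 60/6 = 10; σ²_Data collection = ((19−5)/6)² = 5.444
te_Data cleaning = (2 + 4·3 + 10)/6 = 24/6 = 4; σ²_Data cleaning = ((10−2)/6)² = 1.778
te_Analysis = (3 + 4·4 + 5)/6 = 24/6 = 4; σ²_Analysis = ((5−3)/6)² = 0.111

Forward pass:
ES_Literature review = 0; EF_Literature review = 6
ES_Protocol design = 0; EF_Protocol design = 2
ES_IRB approval = 2; EF_IRB approval = 2+13 = 15
ES_Recruitment = max(EF_Literature review=6, EF_Protocol design=2) = 6; EF_Recruitment = 6+8 = 14
ES_Instrument calibration = 6; EF_Instrument calibration = 6+13 = 19
ES_Pilot data = 6; EF_Pilot data = 6+12 = 18
ES_Data collection = max(EF_Literature review=6, EF_Protocol design=2) = 6; EF_Data collection = 6+10 = 16
ES_Data cleaning = 6; EF_Data cleaning = 6+4 = 10
ES_Analysis = max(EF_IRB approval=15, EF_Recruitment=14, EF_Instrument calibration=19, EF_Pilot data=18, EF_Data collection=16, EF_Data cleaning=10) = 19; EF_Analysis = 19+4 = 23
Expected project duration μ = 23 days. Critical path: Literature review → Instrument calibration → Analysis.

Variance along critical path = 0.444 + 1.778 + 0.111 = 2.333; σ = √2.333 = 1.528 days.
Z = (21 − 23) / 1.528 = -1.309
P(T ≤ 21) = Φ(-1.309) ≈ 0.095

0.095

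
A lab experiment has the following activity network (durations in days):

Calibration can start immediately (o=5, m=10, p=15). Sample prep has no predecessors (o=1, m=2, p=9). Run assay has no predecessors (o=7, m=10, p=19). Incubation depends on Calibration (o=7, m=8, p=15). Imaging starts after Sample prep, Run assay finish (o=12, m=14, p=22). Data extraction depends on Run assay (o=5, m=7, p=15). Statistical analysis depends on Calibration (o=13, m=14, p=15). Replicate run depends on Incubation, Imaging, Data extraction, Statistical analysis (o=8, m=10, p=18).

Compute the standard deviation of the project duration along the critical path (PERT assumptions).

3.09 days

te_Calibration = (5 + 4·10 + 15)/6 = 60/6 = 10; σ²_Calibration = ((15−5)/6)² = 2.778
te_Sample prep = (1 + 4·2 + 9)/6 = 18/6 = 3; σ²_Sample prep = ((9−1)/6)² = 1.778
te_Run assay = (7 + 4·10 + 19)/6 = 66/6 = 11; σ²_Run assay = ((19−7)/6)² = 4.000
te_Incubation = (7 + 4·8 + 15)/6 = 54/6 = 9; σ²_Incubation = ((15−7)/6)² = 1.778
te_Imaging = (12 + 4·14 + 22)/6 = 90/6 = 15; σ²_Imaging = ((22−12)/6)² = 2.778
te_Data extraction = (5 + 4·7 + 15)/6 = 48/6 = 8; σ²_Data extraction = ((15−5)/6)² = 2.778
te_Statistical analysis = (13 + 4·14 + 15)/6 = 84/6 = 14; σ²_Statistical analysis = ((15−13)/6)² = 0.111
te_Replicate run = (8 + 4·10 + 18)/6 = 66/6 = 11; σ²_Replicate run = ((18−8)/6)² = 2.778

Forward pass:
ES_Calibration = 0; EF_Calibration = 10
ES_Sample prep = 0; EF_Sample prep = 3
ES_Run assay = 0; EF_Run assay = 11
ES_Incubation = 10; EF_Incubation = 10+9 = 19
ES_Imaging = max(EF_Sample prep=3, EF_Run assay=11) = 11; EF_Imaging = 11+15 = 26
ES_Data extraction = 11; EF_Data extraction = 11+8 = 19
ES_Statistical analysis = 10; EF_Statistical analysis = 10+14 = 24
ES_Replicate run = max(EF_Incubation=19, EF_Imaging=26, EF_Data extraction=19, EF_Statistical analysis=24) = 26; EF_Replicate run = 26+11 = 37
Expected project duration μ = 37 days. Critical path: Run assay → Imaging → Replicate run.

Variance along critical path = 4.000 + 2.778 + 2.778 = 9.556
σ = √9.556 = 3.091 days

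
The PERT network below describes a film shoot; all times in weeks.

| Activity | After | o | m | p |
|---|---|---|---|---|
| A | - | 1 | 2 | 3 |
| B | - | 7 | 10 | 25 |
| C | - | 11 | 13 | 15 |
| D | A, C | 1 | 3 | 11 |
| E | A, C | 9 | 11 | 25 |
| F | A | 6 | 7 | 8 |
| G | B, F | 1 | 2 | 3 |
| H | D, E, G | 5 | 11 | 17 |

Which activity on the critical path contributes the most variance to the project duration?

te_A = (1 + 4·2 + 3)/6 = 12/6 = 2; σ²_A = ((3−1)/6)² = 0.111
te_B = (7 + 4·10 + 25)/6 = 72/6 = 12; σ²_B = ((25−7)/6)² = 9.000
te_C = (11 + 4·13 + 15)/6 = 78/6 = 13; σ²_C = ((15−11)/6)² = 0.444
te_D = (1 + 4·3 + 11)/6 = 24/6 = 4; σ²_D = ((11−1)/6)² = 2.778
te_E = (9 + 4·11 + 25)/6 = 78/6 = 13; σ²_E = ((25−9)/6)² = 7.111
te_F = (6 + 4·7 + 8)/6 = 42/6 = 7; σ²_F = ((8−6)/6)² = 0.111
te_G = (1 + 4·2 + 3)/6 = 12/6 = 2; σ²_G = ((3−1)/6)² = 0.111
te_H = (5 + 4·11 + 17)/6 = 66/6 = 11; σ²_H = ((17−5)/6)² = 4.000

Forward pass:
ES_A = 0; EF_A = 2
ES_B = 0; EF_B = 12
ES_C = 0; EF_C = 13
ES_D = max(EF_A=2, EF_C=13) = 13; EF_D = 13+4 = 17
ES_E = max(EF_A=2, EF_C=13) = 13; EF_E = 13+13 = 26
ES_F = 2; EF_F = 2+7 = 9
ES_G = max(EF_B=12, EF_F=9) = 12; EF_G = 12+2 = 14
ES_H = max(EF_D=17, EF_E=26, EF_G=14) = 26; EF_H = 26+11 = 37
Expected project duration μ = 37 weeks. Critical path: C → E → H.

Variances on critical path: σ²_C=0.444, σ²_E=7.111, σ²_H=4.000.
Largest is σ²_E = 7.111.

E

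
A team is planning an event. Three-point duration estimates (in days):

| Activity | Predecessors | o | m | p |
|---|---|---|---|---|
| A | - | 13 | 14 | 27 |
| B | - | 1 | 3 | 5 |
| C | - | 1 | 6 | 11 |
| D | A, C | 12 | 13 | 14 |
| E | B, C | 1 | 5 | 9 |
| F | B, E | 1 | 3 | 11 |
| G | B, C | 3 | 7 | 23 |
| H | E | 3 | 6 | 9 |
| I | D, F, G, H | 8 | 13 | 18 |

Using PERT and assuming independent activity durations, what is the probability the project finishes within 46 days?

0.917

te_A = (13 + 4·14 + 27)/6 = 96/6 = 16; σ²_A = ((27−13)/6)² = 5.444
te_B = (1 + 4·3 + 5)/6 = 18/6 = 3; σ²_B = ((5−1)/6)² = 0.444
te_C = (1 + 4·6 + 11)/6 = 36/6 = 6; σ²_C = ((11−1)/6)² = 2.778
te_D = (12 + 4·13 + 14)/6 = 78/6 = 13; σ²_D = ((14−12)/6)² = 0.111
te_E = (1 + 4·5 + 9)/6 = 30/6 = 5; σ²_E = ((9−1)/6)² = 1.778
te_F = (1 + 4·3 + 11)/6 = 24/6 = 4; σ²_F = ((11−1)/6)² = 2.778
te_G = (3 + 4·7 + 23)/6 = 54/6 = 9; σ²_G = ((23−3)/6)² = 11.111
te_H = (3 + 4·6 + 9)/6 = 36/6 = 6; σ²_H = ((9−3)/6)² = 1.000
te_I = (8 + 4·13 + 18)/6 = 78/6 = 13; σ²_I = ((18−8)/6)² = 2.778

Forward pass:
ES_A = 0; EF_A = 16
ES_B = 0; EF_B = 3
ES_C = 0; EF_C = 6
ES_D = max(EF_A=16, EF_C=6) = 16; EF_D = 16+13 = 29
ES_E = max(EF_B=3, EF_C=6) = 6; EF_E = 6+5 = 11
ES_F = max(EF_B=3, EF_E=11) = 11; EF_F = 11+4 = 15
ES_G = max(EF_B=3, EF_C=6) = 6; EF_G = 6+9 = 15
ES_H = 11; EF_H = 11+6 = 17
ES_I = max(EF_D=29, EF_F=15, EF_G=15, EF_H=17) = 29; EF_I = 29+13 = 42
Expected project duration μ = 42 days. Critical path: A → D → I.

Variance along critical path = 5.444 + 0.111 + 2.778 = 8.333; σ = √8.333 = 2.887 days.
Z = (46 − 42) / 2.887 = 1.386
P(T ≤ 46) = Φ(1.386) ≈ 0.917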